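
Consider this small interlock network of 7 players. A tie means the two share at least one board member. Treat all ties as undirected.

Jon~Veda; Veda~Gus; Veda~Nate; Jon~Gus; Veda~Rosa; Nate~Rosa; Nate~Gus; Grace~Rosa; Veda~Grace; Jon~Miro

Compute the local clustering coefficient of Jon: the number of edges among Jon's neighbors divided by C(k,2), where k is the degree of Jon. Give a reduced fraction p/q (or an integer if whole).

Jon's neighbors: Gus, Miro, and Veda (k = 3).
Possible neighbor pairs: C(3,2) = 3. Edges among them: Gus–Veda → e = 1.
Clustering(Jon) = 1/3.

1/3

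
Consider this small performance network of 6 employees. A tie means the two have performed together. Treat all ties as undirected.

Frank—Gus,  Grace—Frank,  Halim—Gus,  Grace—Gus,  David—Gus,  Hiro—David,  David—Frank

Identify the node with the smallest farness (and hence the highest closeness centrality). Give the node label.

Farness (sum of distances to all others) for each node — David:7, Frank:7, Grace:9, Gus:6, Halim:10, Hiro:11.
The smallest farness is 6, for Gus, so Gus has the highest closeness.

Gus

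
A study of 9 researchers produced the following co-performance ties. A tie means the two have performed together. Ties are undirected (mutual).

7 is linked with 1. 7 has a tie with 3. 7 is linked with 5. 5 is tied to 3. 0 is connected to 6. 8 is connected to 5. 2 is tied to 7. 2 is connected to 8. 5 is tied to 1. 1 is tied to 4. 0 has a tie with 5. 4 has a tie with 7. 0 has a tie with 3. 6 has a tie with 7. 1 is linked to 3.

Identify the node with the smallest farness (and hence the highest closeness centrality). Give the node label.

Farness (sum of distances to all others) for each node — 0:15, 1:12, 2:15, 3:12, 4:16, 5:11, 6:15, 7:10, 8:16.
The smallest farness is 10, for 7, so 7 has the highest closeness.

7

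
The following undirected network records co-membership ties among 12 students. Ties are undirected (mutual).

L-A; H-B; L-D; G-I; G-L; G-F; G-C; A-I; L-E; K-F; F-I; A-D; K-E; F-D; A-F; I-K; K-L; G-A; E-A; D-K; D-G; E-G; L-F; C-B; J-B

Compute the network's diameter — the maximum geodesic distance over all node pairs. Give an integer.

Eccentricity of each node (its greatest distance to any other): A:4, B:4, C:3, D:4, E:4, F:4, G:3, H:5, I:4, J:5, K:5, L:4.
The maximum eccentricity is 5, realized for instance by the pair H–K via H – B – C – G – D – K. So the diameter is 5.

5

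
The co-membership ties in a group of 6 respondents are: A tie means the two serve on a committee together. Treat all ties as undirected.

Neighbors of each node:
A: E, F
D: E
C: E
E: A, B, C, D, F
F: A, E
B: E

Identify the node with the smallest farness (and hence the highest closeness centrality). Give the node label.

E

Farness (sum of distances to all others) for each node — A:8, B:9, C:9, D:9, E:5, F:8.
The smallest farness is 5, for E, so E has the highest closeness.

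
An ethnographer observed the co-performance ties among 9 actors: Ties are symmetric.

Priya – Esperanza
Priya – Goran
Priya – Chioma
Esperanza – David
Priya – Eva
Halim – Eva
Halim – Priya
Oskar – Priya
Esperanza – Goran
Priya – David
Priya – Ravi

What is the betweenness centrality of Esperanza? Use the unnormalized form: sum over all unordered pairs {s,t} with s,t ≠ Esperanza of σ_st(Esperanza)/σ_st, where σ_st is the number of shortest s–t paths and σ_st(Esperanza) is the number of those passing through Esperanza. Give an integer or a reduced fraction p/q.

1/2

Pairs whose geodesics pass through Esperanza — Goran–David: 1/2.
All other pairs contribute 0.
Summing the contributions gives betweenness(Esperanza) = 1/2.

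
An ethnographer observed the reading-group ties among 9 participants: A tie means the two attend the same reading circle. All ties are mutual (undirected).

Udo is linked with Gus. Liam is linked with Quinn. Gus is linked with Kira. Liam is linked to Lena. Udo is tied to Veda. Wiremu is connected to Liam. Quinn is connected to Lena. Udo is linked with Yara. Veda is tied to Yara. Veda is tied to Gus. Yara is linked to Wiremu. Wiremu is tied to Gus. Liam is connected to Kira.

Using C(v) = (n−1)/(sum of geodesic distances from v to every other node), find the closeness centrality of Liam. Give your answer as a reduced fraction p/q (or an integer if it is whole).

Distances from Liam: Gus:2, Kira:1, Lena:1, Quinn:1, Udo:3, Veda:3, Wiremu:1, Yara:2. Sum = 14.
n = 9, so closeness = 8/14 = 4/7.

4/7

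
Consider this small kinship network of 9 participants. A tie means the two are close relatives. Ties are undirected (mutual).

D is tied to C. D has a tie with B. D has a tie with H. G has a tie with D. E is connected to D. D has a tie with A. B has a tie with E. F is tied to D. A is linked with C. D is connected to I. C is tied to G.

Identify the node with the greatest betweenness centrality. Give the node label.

D

Unnormalized betweenness of each node: A:0, B:0, C:1/2, D:49/2, E:0, F:0, G:0, H:0, I:0.
D has the largest value, 49/2, making it the main broker — the node through which the most shortest paths run.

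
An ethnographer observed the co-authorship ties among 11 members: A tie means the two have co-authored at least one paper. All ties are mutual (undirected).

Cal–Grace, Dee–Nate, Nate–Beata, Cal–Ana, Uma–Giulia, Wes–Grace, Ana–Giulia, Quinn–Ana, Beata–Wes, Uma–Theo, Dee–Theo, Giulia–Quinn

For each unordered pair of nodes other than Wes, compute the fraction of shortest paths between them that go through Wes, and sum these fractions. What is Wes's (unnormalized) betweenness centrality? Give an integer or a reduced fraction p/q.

Pairs whose geodesics pass through Wes — Grace–Theo: 1/2; Grace–Dee: 1; Grace–Nate: 1; Grace–Beata: 1; Cal–Dee: 1/2; Cal–Nate: 1; Cal–Beata: 1; Ana–Nate: 1/2; Ana–Beata: 1; Quinn–Beata: 1; Giulia–Beata: 1/2.
All other pairs contribute 0.
Summing the contributions gives betweenness(Wes) = 9.

9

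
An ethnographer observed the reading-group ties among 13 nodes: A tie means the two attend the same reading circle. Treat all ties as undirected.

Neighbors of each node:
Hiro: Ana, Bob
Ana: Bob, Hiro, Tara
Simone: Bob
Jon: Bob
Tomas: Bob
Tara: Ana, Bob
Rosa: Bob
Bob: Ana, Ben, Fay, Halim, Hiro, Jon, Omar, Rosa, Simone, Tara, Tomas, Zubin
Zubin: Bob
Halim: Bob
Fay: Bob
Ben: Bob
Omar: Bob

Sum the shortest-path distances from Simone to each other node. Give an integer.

Distances from Simone: Ana:2, Ben:2, Bob:1, Fay:2, Halim:2, Hiro:2, Jon:2, Omar:2, Rosa:2, Tara:2, Tomas:2, Zubin:2.
Sum = 2 + 2 + 1 + 2 + 2 + 2 + 2 + 2 + 2 + 2 + 2 + 2 = 23.

23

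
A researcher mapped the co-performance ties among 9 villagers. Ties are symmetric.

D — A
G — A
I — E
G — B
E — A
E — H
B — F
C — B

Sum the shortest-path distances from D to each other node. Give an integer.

Distances from D: A:1, B:3, C:4, E:2, F:4, G:2, H:3, I:3.
Sum = 1 + 3 + 4 + 2 + 4 + 2 + 3 + 3 = 22.

22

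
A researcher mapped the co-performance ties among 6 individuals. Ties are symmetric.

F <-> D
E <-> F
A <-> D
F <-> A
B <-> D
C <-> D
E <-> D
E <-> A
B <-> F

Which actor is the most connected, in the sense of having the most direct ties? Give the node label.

D

Degrees — A:3, B:2, C:1, D:5, E:3, F:4.
The maximum is 5, attained only by D.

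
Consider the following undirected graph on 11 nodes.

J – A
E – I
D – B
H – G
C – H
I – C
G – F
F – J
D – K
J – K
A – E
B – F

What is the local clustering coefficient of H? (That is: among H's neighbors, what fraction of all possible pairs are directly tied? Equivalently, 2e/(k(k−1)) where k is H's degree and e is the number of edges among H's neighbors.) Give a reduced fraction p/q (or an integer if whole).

0

H's neighbors: C and G (k = 2).
Possible neighbor pairs: C(2,2) = 1. Edges among them: none → e = 0.
Clustering(H) = 0/1.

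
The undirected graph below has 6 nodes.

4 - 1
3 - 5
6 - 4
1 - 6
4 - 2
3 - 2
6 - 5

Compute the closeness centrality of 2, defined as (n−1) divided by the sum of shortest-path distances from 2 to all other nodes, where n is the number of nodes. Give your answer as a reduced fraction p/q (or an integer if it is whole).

Distances from 2: 1:2, 3:1, 4:1, 5:2, 6:2. Sum = 8.
n = 6, so closeness = 5/8.

5/8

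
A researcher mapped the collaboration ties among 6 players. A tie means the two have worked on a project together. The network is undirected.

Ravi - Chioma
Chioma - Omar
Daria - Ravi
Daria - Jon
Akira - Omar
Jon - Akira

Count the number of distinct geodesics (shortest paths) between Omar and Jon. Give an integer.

1

The shortest distance is 2, and the only length-2 path is Omar–Akira–Jon. So there is exactly 1 shortest path.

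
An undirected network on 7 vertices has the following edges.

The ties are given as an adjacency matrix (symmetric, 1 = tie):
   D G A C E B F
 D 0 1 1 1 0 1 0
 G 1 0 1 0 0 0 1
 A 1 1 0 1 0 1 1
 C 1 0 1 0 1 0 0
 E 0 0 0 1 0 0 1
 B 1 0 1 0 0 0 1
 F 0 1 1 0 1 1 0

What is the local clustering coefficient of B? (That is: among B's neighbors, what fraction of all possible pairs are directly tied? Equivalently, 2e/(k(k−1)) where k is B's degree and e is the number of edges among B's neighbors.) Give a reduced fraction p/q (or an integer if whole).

2/3

B's neighbors: A, D, and F (k = 3).
Possible neighbor pairs: C(3,2) = 3. Edges among them: A–D, A–F → e = 2.
Clustering(B) = 2/3.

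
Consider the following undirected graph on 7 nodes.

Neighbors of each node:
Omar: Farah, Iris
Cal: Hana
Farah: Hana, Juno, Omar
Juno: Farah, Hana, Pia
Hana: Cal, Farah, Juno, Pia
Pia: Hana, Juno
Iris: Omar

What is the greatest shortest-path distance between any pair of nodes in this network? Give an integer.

Eccentricity of each node (its greatest distance to any other): Cal:4, Farah:2, Hana:3, Iris:4, Juno:3, Omar:3, Pia:4.
The maximum eccentricity is 4, realized for instance by the pair Iris–Cal via Iris – Omar – Farah – Hana – Cal. So the diameter is 4.

4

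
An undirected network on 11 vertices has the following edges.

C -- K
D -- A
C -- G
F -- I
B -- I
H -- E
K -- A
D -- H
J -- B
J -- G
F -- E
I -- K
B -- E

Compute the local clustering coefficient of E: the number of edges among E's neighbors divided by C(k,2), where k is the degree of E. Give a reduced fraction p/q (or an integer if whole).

E's neighbors: B, F, and H (k = 3).
Possible neighbor pairs: C(3,2) = 3. Edges among them: none → e = 0.
Clustering(E) = 0/3 = 0.

0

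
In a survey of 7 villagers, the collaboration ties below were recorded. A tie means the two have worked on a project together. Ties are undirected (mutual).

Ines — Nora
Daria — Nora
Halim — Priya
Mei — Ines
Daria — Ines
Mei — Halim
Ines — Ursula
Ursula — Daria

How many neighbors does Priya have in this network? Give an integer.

Priya is directly tied to Halim. That is 1 neighbor, so the degree of Priya is 1.

1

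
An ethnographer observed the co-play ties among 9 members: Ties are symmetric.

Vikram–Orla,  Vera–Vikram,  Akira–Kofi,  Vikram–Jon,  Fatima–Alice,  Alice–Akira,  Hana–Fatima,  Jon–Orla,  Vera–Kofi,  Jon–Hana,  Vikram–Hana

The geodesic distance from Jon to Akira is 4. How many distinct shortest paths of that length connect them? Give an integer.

The shortest distance is 4. The length-4 paths are: Jon–Hana–Fatima–Alice–Akira; Jon–Vikram–Vera–Kofi–Akira.
That gives 2 distinct shortest paths.

2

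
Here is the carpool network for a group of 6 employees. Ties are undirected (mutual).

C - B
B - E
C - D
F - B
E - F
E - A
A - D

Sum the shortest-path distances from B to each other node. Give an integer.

7

Distances from B: A:2, C:1, D:2, E:1, F:1.
Sum = 2 + 1 + 2 + 1 + 1 = 7.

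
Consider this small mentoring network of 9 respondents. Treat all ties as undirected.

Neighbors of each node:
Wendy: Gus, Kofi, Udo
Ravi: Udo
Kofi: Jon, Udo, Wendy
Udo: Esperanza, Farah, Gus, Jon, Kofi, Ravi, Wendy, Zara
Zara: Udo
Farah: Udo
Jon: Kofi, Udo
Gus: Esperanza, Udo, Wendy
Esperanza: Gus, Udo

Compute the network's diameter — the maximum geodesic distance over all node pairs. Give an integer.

Eccentricity of each node (its greatest distance to any other): Esperanza:2, Farah:2, Gus:2, Jon:2, Kofi:2, Ravi:2, Udo:1, Wendy:2, Zara:2.
The maximum eccentricity is 2, realized for instance by the pair Esperanza–Farah via Esperanza – Udo – Farah. So the diameter is 2.

2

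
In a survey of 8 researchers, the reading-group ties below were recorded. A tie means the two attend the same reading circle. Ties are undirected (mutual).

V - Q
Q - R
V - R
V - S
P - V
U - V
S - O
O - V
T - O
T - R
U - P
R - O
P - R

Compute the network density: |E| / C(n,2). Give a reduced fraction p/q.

13/28

There are 13 edges and 8 nodes, so the maximum possible is C(8,2) = 28.
Density = 13/28.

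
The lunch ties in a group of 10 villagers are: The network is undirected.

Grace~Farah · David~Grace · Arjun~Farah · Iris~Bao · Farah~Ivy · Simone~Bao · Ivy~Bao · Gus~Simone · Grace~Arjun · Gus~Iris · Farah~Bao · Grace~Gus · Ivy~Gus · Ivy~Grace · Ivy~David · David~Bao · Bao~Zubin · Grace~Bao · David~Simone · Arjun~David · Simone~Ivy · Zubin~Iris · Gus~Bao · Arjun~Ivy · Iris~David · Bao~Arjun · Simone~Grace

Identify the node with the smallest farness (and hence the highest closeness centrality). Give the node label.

Bao

Farness (sum of distances to all others) for each node — Arjun:13, Bao:9, David:12, Farah:14, Grace:11, Gus:13, Iris:14, Ivy:11, Simone:13, Zubin:16.
The smallest farness is 9, for Bao, so Bao has the highest closeness.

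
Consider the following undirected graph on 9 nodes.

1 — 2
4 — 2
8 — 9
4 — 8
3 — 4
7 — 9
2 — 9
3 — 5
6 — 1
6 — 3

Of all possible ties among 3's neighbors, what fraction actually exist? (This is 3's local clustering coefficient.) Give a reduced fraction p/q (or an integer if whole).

0

3's neighbors: 4, 5, and 6 (k = 3).
Possible neighbor pairs: C(3,2) = 3. Edges among them: none → e = 0.
Clustering(3) = 0/3 = 0.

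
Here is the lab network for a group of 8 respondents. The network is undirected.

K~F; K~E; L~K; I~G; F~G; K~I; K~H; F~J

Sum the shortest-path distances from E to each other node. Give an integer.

Distances from E: F:2, G:3, H:2, I:2, J:3, K:1, L:2.
Sum = 2 + 3 + 2 + 2 + 3 + 1 + 2 = 15.

15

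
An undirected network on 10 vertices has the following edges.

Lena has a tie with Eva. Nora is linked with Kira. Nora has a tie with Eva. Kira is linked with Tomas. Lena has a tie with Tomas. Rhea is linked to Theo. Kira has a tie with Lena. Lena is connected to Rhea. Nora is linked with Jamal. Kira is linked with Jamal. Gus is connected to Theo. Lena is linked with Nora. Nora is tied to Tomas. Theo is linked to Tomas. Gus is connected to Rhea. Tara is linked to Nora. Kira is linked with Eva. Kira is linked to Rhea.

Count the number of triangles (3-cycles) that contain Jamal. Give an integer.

Jamal's neighbors: Kira and Nora.
Neighbor pairs that are themselves tied: Jamal–Kira–Nora. Each forms one triangle with Jamal, for 1 in total.

1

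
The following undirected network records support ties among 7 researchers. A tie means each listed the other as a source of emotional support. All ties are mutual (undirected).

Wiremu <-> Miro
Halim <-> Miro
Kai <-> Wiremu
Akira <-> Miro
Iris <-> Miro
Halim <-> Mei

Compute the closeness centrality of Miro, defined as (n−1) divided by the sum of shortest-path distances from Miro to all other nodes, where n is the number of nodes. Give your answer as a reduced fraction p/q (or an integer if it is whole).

3/4

Distances from Miro: Akira:1, Halim:1, Iris:1, Kai:2, Mei:2, Wiremu:1. Sum = 8.
n = 7, so closeness = 6/8 = 3/4.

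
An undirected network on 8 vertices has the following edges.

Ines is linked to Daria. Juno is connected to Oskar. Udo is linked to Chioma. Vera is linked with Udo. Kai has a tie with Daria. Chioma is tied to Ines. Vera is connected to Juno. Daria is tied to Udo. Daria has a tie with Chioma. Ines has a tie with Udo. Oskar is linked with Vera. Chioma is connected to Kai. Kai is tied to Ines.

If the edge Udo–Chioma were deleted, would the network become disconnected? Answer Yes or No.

Even without that edge, Udo still reaches Chioma via Udo – Ines – Chioma, so the network stays connected. Not a bridge.

No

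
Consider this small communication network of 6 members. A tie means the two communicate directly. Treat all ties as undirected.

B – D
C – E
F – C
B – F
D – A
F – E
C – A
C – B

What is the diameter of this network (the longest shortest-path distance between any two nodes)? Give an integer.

Eccentricity of each node (its greatest distance to any other): A:2, B:2, C:2, D:3, E:3, F:2.
The maximum eccentricity is 3, realized for instance by the pair D–E via D – B – F – E. So the diameter is 3.

3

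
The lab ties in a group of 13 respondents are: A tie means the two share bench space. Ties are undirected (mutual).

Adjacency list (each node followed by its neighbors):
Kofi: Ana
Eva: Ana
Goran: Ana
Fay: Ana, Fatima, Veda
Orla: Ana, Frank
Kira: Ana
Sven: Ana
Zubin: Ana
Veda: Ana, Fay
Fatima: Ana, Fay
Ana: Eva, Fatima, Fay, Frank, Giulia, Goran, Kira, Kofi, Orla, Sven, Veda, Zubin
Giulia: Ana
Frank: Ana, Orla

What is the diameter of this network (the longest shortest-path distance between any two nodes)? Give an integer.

2

Eccentricity of each node (its greatest distance to any other): Ana:1, Eva:2, Fatima:2, Fay:2, Frank:2, Giulia:2, Goran:2, Kira:2, Kofi:2, Orla:2, Sven:2, Veda:2, Zubin:2.
The maximum eccentricity is 2, realized for instance by the pair Fay–Goran via Fay – Ana – Goran. So the diameter is 2.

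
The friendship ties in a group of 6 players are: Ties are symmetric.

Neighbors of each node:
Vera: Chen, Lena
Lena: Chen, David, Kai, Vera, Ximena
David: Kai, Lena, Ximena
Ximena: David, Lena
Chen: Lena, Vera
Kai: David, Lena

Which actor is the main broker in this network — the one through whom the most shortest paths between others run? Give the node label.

Unnormalized betweenness of each node: Chen:0, David:1/2, Kai:0, Lena:13/2, Vera:0, Ximena:0.
Lena has the largest value, 13/2, making it the main broker — the node through which the most shortest paths run.

Lena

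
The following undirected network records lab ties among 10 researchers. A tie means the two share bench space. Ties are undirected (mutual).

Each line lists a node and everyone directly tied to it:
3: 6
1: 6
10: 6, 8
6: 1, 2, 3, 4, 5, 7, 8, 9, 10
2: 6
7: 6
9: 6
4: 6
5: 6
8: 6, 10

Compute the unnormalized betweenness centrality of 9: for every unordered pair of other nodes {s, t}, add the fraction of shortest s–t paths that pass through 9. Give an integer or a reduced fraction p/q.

No shortest path between any pair of other nodes passes through 9.
Summing the contributions gives betweenness(9) = 0.

0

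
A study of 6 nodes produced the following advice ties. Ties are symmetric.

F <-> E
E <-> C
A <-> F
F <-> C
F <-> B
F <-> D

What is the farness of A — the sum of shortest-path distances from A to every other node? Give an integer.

Distances from A: B:2, C:2, D:2, E:2, F:1.
Sum = 2 + 2 + 2 + 2 + 1 = 9.

9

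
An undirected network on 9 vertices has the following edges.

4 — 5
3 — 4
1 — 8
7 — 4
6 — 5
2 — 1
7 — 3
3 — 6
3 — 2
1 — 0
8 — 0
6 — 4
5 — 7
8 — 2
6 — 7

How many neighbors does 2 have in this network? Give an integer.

3

2 is directly tied to 1, 3, and 8. That is 3 neighbors, so the degree of 2 is 3.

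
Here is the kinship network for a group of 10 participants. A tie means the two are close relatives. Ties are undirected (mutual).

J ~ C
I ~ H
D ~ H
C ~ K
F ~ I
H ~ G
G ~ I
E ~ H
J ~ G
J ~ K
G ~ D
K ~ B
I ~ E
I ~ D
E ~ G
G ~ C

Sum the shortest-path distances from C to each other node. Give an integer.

16

Distances from C: B:2, D:2, E:2, F:3, G:1, H:2, I:2, J:1, K:1.
Sum = 2 + 2 + 2 + 3 + 1 + 2 + 2 + 1 + 1 = 16.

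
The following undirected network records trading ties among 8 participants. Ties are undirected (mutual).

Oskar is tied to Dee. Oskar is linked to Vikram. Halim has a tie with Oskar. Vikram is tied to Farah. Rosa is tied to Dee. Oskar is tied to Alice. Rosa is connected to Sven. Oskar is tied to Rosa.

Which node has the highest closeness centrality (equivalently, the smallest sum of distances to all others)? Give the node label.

Farness (sum of distances to all others) for each node — Alice:15, Dee:13, Farah:19, Halim:15, Oskar:9, Rosa:12, Sven:18, Vikram:13.
The smallest farness is 9, for Oskar, so Oskar has the highest closeness.

Oskar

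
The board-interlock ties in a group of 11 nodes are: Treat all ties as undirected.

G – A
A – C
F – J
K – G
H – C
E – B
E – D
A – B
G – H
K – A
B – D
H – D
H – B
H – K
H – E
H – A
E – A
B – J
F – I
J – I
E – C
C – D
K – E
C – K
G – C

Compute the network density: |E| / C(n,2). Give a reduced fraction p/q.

5/11

There are 25 edges and 11 nodes, so the maximum possible is C(11,2) = 55.
Density = 25/55 = 5/11.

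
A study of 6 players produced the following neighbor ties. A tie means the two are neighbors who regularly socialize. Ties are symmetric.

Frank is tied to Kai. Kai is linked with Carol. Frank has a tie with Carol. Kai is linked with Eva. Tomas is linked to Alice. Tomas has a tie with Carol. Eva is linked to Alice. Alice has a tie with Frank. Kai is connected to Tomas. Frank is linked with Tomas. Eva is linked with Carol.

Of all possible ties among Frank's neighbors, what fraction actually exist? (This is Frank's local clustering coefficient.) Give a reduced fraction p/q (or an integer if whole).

2/3

Frank's neighbors: Alice, Carol, Kai, and Tomas (k = 4).
Possible neighbor pairs: C(4,2) = 6. Edges among them: Alice–Tomas, Carol–Kai, Carol–Tomas, Kai–Tomas → e = 4.
Clustering(Frank) = 4/6 = 2/3.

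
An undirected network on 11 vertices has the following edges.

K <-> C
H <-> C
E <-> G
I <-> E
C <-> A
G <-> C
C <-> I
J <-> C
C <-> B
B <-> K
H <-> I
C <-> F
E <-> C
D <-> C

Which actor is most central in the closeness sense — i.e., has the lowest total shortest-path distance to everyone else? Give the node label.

Farness (sum of distances to all others) for each node — A:19, B:18, C:10, D:19, E:17, F:19, G:18, H:18, I:17, J:19, K:18.
The smallest farness is 10, for C, so C has the highest closeness.

C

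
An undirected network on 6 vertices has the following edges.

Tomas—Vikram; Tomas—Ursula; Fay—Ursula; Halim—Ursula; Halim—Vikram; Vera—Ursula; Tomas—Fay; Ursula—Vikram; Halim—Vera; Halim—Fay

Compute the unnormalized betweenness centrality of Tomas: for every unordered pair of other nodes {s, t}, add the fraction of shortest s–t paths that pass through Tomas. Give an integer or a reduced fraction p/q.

Pairs whose geodesics pass through Tomas — Vikram–Fay: 1/3.
All other pairs contribute 0.
Summing the contributions gives betweenness(Tomas) = 1/3.

1/3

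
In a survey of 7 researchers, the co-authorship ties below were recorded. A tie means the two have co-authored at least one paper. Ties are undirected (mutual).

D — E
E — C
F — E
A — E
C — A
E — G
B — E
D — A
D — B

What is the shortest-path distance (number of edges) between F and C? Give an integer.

2

One shortest route is F – E – C, which uses 2 edges, and F and C are not directly tied, so nothing shorter exists. So d(F,C) = 2.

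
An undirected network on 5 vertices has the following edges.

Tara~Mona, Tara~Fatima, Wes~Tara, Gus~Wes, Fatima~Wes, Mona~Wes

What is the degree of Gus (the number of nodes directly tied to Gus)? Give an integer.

1

Gus is directly tied to Wes. That is 1 neighbor, so the degree of Gus is 1.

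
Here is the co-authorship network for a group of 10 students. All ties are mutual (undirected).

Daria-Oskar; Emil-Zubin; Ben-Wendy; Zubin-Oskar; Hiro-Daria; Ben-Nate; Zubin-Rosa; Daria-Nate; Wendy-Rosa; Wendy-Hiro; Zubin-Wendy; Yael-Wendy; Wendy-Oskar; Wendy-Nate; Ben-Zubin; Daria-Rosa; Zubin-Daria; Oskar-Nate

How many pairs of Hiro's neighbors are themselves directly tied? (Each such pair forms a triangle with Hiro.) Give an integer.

0

Hiro's neighbors are Daria and Wendy, but none of them are tied to each other, so no triangle contains Hiro.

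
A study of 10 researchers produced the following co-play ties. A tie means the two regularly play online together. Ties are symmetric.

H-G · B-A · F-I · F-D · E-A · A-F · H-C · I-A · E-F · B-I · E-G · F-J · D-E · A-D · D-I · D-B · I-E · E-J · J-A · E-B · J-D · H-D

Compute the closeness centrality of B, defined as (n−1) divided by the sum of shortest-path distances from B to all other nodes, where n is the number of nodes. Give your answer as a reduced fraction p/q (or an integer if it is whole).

Distances from B: A:1, C:3, D:1, E:1, F:2, G:2, H:2, I:1, J:2. Sum = 15.
n = 10, so closeness = 9/15 = 3/5.

3/5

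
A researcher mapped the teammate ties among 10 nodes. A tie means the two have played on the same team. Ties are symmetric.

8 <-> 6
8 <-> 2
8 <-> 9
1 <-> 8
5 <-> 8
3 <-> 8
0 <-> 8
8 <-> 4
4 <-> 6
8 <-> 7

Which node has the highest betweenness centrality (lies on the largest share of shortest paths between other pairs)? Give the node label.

8

Unnormalized betweenness of each node: 0:0, 1:0, 2:0, 3:0, 4:0, 5:0, 6:0, 7:0, 8:35, 9:0.
8 has the largest value, 35, making it the main broker — the node through which the most shortest paths run.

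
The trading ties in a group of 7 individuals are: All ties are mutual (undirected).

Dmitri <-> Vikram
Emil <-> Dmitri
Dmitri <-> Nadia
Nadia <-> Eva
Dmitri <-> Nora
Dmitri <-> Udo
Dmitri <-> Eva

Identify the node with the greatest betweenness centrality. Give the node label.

Dmitri

Unnormalized betweenness of each node: Dmitri:14, Emil:0, Eva:0, Nadia:0, Nora:0, Udo:0, Vikram:0.
Dmitri has the largest value, 14, making it the main broker — the node through which the most shortest paths run.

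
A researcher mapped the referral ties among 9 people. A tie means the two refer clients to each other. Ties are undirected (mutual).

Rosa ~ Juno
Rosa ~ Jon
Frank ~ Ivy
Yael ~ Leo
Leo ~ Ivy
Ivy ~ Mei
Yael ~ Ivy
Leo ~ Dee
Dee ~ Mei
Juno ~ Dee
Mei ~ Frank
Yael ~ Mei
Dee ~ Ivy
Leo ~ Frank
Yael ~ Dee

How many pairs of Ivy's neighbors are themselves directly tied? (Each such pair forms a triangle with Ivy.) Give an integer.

Ivy's neighbors: Dee, Frank, Leo, Mei, and Yael.
Neighbor pairs that are themselves tied: Ivy–Dee–Leo; Ivy–Dee–Mei; Ivy–Dee–Yael; Ivy–Frank–Leo; Ivy–Frank–Mei; Ivy–Leo–Yael; Ivy–Mei–Yael. Each forms one triangle with Ivy, for 7 in total.

7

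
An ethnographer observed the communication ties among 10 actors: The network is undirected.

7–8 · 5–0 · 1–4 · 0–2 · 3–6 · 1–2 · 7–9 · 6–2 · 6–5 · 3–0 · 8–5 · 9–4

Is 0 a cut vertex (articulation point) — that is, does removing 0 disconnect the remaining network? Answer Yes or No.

Even without 0, every remaining node can still reach every other (the residual graph is connected), so 0 is not a cut vertex.

No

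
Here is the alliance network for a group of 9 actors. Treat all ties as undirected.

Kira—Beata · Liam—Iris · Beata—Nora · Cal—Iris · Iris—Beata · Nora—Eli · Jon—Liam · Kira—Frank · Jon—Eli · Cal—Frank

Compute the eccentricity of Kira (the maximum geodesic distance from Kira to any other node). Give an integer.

4

Distances from Kira: Beata:1, Cal:2, Eli:3, Frank:1, Iris:2, Jon:4, Liam:3, Nora:2.
The largest is 4 (to Jon), so the eccentricity of Kira is 4.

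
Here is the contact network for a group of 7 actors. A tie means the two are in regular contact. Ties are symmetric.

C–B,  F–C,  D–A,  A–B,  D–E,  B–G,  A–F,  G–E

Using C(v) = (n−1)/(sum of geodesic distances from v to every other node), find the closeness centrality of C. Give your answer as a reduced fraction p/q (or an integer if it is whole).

Distances from C: A:2, B:1, D:3, E:3, F:1, G:2. Sum = 12.
n = 7, so closeness = 6/12 = 1/2.

1/2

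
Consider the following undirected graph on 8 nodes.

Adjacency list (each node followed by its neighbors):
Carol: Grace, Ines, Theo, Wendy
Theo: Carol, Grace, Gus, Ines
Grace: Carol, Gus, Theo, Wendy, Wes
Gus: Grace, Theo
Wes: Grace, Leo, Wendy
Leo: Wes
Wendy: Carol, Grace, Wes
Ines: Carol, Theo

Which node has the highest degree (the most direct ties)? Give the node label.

Grace

Degrees — Carol:4, Grace:5, Gus:2, Ines:2, Leo:1, Theo:4, Wendy:3, Wes:3.
The maximum is 5, attained only by Grace.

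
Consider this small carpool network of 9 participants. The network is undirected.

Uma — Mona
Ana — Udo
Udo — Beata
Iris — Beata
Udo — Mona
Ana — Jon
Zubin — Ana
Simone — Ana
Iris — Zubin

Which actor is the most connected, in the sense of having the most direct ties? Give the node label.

Degrees — Ana:4, Beata:2, Iris:2, Jon:1, Mona:2, Simone:1, Udo:3, Uma:1, Zubin:2.
The maximum is 4, attained only by Ana.

Ana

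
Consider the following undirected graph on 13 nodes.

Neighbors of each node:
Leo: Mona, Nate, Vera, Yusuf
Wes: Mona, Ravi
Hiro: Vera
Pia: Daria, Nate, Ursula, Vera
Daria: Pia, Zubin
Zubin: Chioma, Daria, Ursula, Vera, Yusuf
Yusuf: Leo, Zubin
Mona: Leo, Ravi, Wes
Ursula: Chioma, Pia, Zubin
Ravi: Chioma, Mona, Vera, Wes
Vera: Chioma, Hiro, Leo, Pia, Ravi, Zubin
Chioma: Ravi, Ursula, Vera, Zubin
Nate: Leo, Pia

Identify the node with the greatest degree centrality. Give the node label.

Degrees — Chioma:4, Daria:2, Hiro:1, Leo:4, Mona:3, Nate:2, Pia:4, Ravi:4, Ursula:3, Vera:6, Wes:2, Yusuf:2, Zubin:5.
The maximum is 6, attained only by Vera.

Vera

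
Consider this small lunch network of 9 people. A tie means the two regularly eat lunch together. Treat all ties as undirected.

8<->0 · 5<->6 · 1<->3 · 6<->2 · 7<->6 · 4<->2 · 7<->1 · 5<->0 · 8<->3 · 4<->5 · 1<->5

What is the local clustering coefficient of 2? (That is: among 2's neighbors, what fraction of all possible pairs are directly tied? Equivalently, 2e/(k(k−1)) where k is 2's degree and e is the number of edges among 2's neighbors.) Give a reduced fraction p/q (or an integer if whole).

0

2's neighbors: 4 and 6 (k = 2).
Possible neighbor pairs: C(2,2) = 1. Edges among them: none → e = 0.
Clustering(2) = 0/1.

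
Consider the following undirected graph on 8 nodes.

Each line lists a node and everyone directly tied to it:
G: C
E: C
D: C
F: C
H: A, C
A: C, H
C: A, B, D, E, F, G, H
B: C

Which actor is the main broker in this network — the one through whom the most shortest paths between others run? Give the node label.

Unnormalized betweenness of each node: A:0, B:0, C:20, D:0, E:0, F:0, G:0, H:0.
C has the largest value, 20, making it the main broker — the node through which the most shortest paths run.

C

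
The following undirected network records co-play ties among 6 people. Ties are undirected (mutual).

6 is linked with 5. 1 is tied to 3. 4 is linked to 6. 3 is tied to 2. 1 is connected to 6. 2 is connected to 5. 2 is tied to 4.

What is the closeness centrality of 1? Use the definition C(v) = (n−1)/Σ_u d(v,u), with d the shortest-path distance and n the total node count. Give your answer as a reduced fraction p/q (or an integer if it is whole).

Distances from 1: 2:2, 3:1, 4:2, 5:2, 6:1. Sum = 8.
n = 6, so closeness = 5/8.

5/8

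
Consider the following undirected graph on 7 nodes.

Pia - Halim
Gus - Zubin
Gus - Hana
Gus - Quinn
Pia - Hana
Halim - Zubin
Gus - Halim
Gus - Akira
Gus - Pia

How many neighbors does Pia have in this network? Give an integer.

3

Pia is directly tied to Gus, Halim, and Hana. That is 3 neighbors, so the degree of Pia is 3.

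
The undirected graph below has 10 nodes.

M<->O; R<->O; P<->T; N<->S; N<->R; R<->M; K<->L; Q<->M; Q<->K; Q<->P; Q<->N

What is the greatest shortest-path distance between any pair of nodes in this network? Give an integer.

4

Eccentricity of each node (its greatest distance to any other): K:3, L:4, M:3, N:3, O:4, P:3, Q:2, R:4, S:4, T:4.
The maximum eccentricity is 4, realized for instance by the pair T–S via T – P – Q – N – S. So the diameter is 4.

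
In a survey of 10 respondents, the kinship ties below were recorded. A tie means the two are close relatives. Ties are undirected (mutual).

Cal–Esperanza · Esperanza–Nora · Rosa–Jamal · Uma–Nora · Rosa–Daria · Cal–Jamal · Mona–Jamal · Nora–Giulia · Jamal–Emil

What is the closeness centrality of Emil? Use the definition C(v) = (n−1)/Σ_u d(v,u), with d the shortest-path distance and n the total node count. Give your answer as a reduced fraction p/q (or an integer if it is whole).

Distances from Emil: Cal:2, Daria:3, Esperanza:3, Giulia:5, Jamal:1, Mona:2, Nora:4, Rosa:2, Uma:5. Sum = 27.
n = 10, so closeness = 9/27 = 1/3.

1/3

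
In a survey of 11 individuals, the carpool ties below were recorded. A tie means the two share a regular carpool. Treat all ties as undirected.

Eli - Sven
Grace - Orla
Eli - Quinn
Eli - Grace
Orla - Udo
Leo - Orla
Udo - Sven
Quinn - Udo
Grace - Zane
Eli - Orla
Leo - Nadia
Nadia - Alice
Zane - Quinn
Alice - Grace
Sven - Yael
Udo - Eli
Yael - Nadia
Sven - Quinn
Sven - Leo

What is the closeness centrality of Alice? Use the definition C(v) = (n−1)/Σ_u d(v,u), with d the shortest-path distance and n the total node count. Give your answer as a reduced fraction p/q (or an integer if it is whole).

Distances from Alice: Eli:2, Grace:1, Leo:2, Nadia:1, Orla:2, Quinn:3, Sven:3, Udo:3, Yael:2, Zane:2. Sum = 21.
n = 11, so closeness = 10/21.

10/21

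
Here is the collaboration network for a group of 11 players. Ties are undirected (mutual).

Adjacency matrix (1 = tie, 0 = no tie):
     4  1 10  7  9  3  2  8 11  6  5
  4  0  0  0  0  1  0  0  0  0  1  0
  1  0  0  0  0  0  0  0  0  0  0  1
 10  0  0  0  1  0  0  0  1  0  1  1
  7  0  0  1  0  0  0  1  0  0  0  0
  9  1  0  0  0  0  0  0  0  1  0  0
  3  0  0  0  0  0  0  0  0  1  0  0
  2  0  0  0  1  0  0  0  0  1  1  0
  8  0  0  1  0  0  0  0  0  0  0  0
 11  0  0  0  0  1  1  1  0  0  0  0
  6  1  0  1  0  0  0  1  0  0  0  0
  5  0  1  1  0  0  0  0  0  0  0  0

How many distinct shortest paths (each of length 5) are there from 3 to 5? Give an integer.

The shortest distance is 5. The length-5 paths are: 3–11–2–6–10–5; 3–11–2–7–10–5.
That gives 2 distinct shortest paths.

2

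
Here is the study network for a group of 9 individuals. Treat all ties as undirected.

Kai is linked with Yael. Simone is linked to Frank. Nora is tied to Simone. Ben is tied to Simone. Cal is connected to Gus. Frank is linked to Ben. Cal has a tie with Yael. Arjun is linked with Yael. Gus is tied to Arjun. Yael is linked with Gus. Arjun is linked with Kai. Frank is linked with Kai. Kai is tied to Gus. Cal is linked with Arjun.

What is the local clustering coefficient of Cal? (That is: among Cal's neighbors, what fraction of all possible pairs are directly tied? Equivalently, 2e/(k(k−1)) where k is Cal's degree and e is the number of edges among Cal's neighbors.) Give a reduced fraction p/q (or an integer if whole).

Cal's neighbors: Arjun, Gus, and Yael (k = 3).
Possible neighbor pairs: C(3,2) = 3. Edges among them: Arjun–Gus, Arjun–Yael, Gus–Yael → e = 3.
Clustering(Cal) = 3/3 = 1.

1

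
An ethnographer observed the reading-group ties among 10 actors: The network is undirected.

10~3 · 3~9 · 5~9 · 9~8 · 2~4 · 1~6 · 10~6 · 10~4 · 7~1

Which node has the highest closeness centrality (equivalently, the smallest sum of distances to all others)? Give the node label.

10

Farness (sum of distances to all others) for each node — 1:28, 2:32, 3:20, 4:24, 5:32, 6:22, 7:36, 8:32, 9:24, 10:18.
The smallest farness is 18, for 10, so 10 has the highest closeness.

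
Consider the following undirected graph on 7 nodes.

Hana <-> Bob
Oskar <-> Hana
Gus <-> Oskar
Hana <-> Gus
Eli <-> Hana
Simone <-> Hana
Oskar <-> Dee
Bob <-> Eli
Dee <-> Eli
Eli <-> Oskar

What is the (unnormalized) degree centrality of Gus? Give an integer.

2

Gus is directly tied to Hana and Oskar. That is 2 neighbors, so the degree of Gus is 2.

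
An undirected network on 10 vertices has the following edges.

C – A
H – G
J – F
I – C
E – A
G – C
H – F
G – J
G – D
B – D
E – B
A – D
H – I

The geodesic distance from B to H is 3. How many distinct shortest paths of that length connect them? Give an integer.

1

The shortest distance is 3, and the only length-3 path is B–D–G–H. So there is exactly 1 shortest path.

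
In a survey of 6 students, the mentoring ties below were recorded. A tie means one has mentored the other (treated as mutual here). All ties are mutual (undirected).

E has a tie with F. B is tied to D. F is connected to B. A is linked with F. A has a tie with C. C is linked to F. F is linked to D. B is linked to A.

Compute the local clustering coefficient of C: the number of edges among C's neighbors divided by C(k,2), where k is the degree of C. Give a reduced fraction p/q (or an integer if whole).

1

C's neighbors: A and F (k = 2).
Possible neighbor pairs: C(2,2) = 1. Edges among them: A–F → e = 1.
Clustering(C) = 1/1.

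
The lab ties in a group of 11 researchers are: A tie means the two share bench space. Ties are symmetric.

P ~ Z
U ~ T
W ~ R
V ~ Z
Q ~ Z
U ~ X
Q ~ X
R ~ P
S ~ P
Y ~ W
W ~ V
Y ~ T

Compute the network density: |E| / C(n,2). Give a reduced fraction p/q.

12/55

There are 12 edges and 11 nodes, so the maximum possible is C(11,2) = 55.
Density = 12/55.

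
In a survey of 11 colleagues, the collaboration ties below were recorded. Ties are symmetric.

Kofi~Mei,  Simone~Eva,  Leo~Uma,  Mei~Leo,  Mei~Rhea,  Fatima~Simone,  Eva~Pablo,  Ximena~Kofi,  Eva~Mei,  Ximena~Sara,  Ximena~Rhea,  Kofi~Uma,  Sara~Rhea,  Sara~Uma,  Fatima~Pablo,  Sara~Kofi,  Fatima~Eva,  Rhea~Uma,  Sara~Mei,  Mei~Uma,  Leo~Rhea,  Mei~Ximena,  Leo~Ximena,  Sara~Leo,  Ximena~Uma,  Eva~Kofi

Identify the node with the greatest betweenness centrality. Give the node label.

Eva

Unnormalized betweenness of each node: Eva:43/2, Fatima:1/2, Kofi:6, Leo:0, Mei:29/2, Pablo:0, Rhea:0, Sara:1/2, Simone:0, Uma:1/2, Ximena:1/2.
Eva has the largest value, 43/2, making it the main broker — the node through which the most shortest paths run.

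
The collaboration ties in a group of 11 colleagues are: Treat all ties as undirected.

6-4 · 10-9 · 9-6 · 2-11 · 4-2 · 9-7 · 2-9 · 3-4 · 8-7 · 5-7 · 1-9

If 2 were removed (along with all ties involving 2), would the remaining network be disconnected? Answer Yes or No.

Yes

Removing 2 leaves {1, 3, 4, 5, 6, 7, 8, 9, and 10} with no path to {11}, so the network splits into 2 components. 2 is a cut vertex.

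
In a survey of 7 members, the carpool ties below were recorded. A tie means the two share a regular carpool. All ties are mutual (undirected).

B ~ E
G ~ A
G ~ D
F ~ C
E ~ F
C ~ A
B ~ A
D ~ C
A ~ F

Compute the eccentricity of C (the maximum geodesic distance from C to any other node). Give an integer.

2

Distances from C: A:1, B:2, D:1, E:2, F:1, G:2.
The largest is 2 (to G, B, and E), so the eccentricity of C is 2.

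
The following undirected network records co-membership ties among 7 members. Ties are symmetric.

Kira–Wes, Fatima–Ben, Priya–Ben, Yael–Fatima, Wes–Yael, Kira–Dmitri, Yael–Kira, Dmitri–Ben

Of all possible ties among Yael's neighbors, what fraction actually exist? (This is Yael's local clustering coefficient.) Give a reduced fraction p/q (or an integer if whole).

1/3

Yael's neighbors: Fatima, Kira, and Wes (k = 3).
Possible neighbor pairs: C(3,2) = 3. Edges among them: Kira–Wes → e = 1.
Clustering(Yael) = 1/3.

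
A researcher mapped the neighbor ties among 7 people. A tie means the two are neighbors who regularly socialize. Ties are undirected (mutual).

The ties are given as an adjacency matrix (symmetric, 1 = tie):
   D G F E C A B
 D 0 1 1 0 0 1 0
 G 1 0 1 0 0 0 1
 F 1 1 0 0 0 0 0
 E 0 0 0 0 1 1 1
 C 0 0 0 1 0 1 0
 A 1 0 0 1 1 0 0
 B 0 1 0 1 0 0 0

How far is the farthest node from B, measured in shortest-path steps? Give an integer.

2

Distances from B: A:2, C:2, D:2, E:1, F:2, G:1.
The largest is 2 (to D, F, C, and A), so the eccentricity of B is 2.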